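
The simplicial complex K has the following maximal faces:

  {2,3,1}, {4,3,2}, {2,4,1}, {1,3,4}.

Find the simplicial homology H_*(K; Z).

Fix the vertex order 1 < 2 < 3 < 4 and write every simplex with vertices in increasing order. Then dim K = 2 and the simplices of K are:

  0-simplices (4): [1], [2], [3], [4]
  1-simplices (6): [1,2], [1,3], [1,4], [2,3], [2,4], [3,4]
  2-simplices (4): [1,2,3], [1,2,4], [1,3,4], [2,3,4]

so the chain groups are C_0 ≅ Z^4, C_1 ≅ Z^6, C_2 ≅ Z^4.

∂_1: C_1 → C_0 maps an edge to its endpoints' difference, ∂[p,q] = q − p.
As a 4×6 matrix over Z this has rank 3, with invariant factors (1,1,1).

The boundary map ∂_2: C_2 → C_1 maps a triangle to the signed sum of its edges. For instance
  ∂[1,2,4] = [2,4] − [1,4] + [1,2],
  ∂[2,3,4] = [3,4] − [2,4] + [2,3].
As a 6×4 matrix over Z this has rank 3, with invariant factors (1,1,1).

From H_k ≅ ker(∂_k) / im(∂_{k+1}) we obtain:

  H_0: rank C_0 − rank ∂_1 = 4 − 3 = 1, and the invariant factors of ∂_1 are all 1, so H_0 = Z.
  H_1: rank ker ∂_1 − rank ∂_2 = (6 − 3) − 3 = 0, and the invariant factors of ∂_2 are all 1, so H_1 = 0.
  H_2: rank ker ∂_2 − rank ∂_3 = (4 − 3) − 0 = 1, and there is no ∂_3, so H_2 = Z.

H_0 = Z,  H_1 = 0,  H_2 = Z.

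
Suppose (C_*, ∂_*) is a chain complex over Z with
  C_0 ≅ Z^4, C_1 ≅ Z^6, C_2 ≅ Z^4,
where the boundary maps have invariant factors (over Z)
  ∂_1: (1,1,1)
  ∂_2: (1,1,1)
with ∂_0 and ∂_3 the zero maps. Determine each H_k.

H_0 ≅ Z,  H_1 = 0,  H_2 ≅ Z.

H_0: b_0 = 4 − 0 − 3 = 1; torsion from ∂_1 factors > 1: none. So H_0 ≅ Z.
H_1: b_1 = 6 − 3 − 3 = 0; torsion from ∂_2 factors > 1: none. So H_1 ≅ 0.
H_2: b_2 = 4 − 3 − 0 = 1; torsion from ∂_3 factors > 1: none. So H_2 ≅ Z.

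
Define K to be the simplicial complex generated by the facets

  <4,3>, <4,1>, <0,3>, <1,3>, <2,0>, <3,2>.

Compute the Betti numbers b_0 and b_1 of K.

b_0 = 1, b_1 = 2.

K has 5 vertices, 6 edges.
rank ∂_0 = 0, rank ∂_1 = 4 ⇒ b_0 = 5 − 0 − 4 = 1; all invariant factors of ∂_1 are 1 so no torsion. So H_0 = Z.
rank ∂_1 = 4, rank ∂_2 = 0 ⇒ b_1 = 6 − 4 − 0 = 2. So H_1 = Z^2.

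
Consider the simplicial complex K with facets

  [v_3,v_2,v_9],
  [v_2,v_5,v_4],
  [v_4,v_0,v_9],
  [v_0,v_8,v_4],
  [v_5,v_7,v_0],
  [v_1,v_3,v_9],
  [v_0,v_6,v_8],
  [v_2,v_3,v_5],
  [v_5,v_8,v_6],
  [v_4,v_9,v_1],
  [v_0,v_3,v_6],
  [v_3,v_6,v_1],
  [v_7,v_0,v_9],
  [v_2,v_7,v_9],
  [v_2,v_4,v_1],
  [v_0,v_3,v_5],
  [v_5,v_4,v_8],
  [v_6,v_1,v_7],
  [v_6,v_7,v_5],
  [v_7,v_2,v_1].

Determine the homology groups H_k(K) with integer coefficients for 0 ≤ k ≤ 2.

H_0 = Z,  H_1 = Z ⊕ Z/2,  H_2 = 0.

We work with the vertex ordering v_0 < v_1 < v_2 < v_3 < v_4 < v_5 < v_6 < v_7 < v_8 < v_9. The simplices of K, each written with vertices in increasing order, are:

  0-simplices (10): [v_0], [v_1], [v_2], [v_3], [v_4], [v_5], [v_6], [v_7], [v_8], [v_9]
  1-simplices (30): (30 of them)
  2-simplices (20): (20 of them)

Hence C_0 ≅ Z^10, C_1 ≅ Z^30, C_2 ≅ Z^20.

Boundary ∂_1: C_1 → C_0 is given by ∂[p,q] = [q] − [p].
As a 10×30 matrix over Z this has rank 9, with invariant factors (1,1,1,1,1,1,1,1,1).

The boundary map ∂_2: C_2 → C_1 maps a triangle to the signed sum of its edges. For instance
  ∂[v_0,v_7,v_9] = [v_7,v_9] − [v_0,v_9] + [v_0,v_7],
  ∂[v_2,v_4,v_5] = [v_4,v_5] − [v_2,v_5] + [v_2,v_4].
The resulting 30×20 matrix has rank 20, and its Smith normal form has invariant factors (1,1,1,1,1,1,1,1,1,1,1,1,1,1,1,1,1,1,1,2).

From H_k ≅ ker(∂_k) / im(∂_{k+1}) we obtain:

  H_0: rank C_0 − rank ∂_1 = 10 − 9 = 1, and the invariant factors of ∂_1 are all 1, so H_0 ≅ Z.
  H_1: rank ker ∂_1 − rank ∂_2 = (30 − 9) − 20 = 1, and ∂_2 has invariant factor 2 > 1, so H_1 ≅ Z ⊕ Z/2.
  H_2: rank ker ∂_2 − rank ∂_3 = (20 − 20) − 0 = 0, and there is no ∂_3, so H_2 ≅ 0.

As a check, the Euler characteristic is 10 − 30 + 20 = 0, which agrees with 1 − 1 + 0 = 0.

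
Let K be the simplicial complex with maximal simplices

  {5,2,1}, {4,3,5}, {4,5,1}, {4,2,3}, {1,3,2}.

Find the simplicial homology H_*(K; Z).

H_0 ≅ Z,  H_1 ≅ Z,  H_2 = 0.

Order the vertices as 1 < 2 < 3 < 4 < 5. Listing each simplex with vertices in this order, K has dimension 2 with simplices:

  0-simplices (5): [1], [2], [3], [4], [5]
  1-simplices (10): [1,2], [1,3], [1,4], [1,5], [2,3], [2,4], [2,5], [3,4], [3,5], [4,5]
  2-simplices (5): [1,2,3], [1,2,5], [1,4,5], [2,3,4], [3,4,5]

so the chain groups are C_0 ≅ Z^5, C_1 ≅ Z^10, C_2 ≅ Z^5.

The boundary map ∂_1: C_1 → C_0 is given by ∂[p,q] = [q] − [p]. For instance
  ∂[3,5] = [5] − [3].
The resulting 5×10 matrix has rank 4, and its Smith normal form has invariant factors (1,1,1,1).

Boundary ∂_2: C_2 → C_1 sends each 2-simplex [p,q,r] to [q,r] − [p,r] + [p,q]. For instance
  ∂[2,3,4] = [3,4] − [2,4] + [2,3],
  ∂[1,4,5] = [4,5] − [1,5] + [1,4].
The resulting 10×5 matrix has rank 5, and its Smith normal form has invariant factors (1,1,1,1,1).

Reading off H_k = ker ∂_k / im ∂_{k+1}:

  H_0: rank C_0 − rank ∂_1 = 5 − 4 = 1, and the invariant factors of ∂_1 are all 1, so H_0 ≅ Z.
  H_1: rank ker ∂_1 − rank ∂_2 = (10 − 4) − 5 = 1, and the invariant factors of ∂_2 are all 1, so H_1 ≅ Z.
  H_2: rank ker ∂_2 − rank ∂_3 = (5 − 5) − 0 = 0, and there is no ∂_3, so H_2 ≅ 0.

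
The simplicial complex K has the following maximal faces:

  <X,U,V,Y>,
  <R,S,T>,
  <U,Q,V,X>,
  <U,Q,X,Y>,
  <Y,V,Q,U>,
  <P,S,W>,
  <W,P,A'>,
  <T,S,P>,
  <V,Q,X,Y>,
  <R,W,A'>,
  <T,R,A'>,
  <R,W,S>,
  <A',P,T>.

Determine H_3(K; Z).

Order the vertices as P < Q < R < S < T < U < V < W < X < Y < A'. Listing each simplex with vertices in this order, K has dimension 3 with simplices:

  0-simplices (11): [P], [Q], [R], [S], [T], [U], [V], [W], [X], [Y], [A']
  1-simplices (22): [P,S], [P,T], [P,W], [P,A'], [Q,U], [Q,V], [Q,X], [Q,Y], [R,S], [R,T], [R,W], [R,A'], [S,T], [S,W], [T,A'], [U,V], [U,X], [U,Y], [V,X], [V,Y], [W,A'], [X,Y]
  2-simplices (18): (18 of them)
  3-simplices (5): [Q,U,V,X], [Q,U,V,Y], [Q,U,X,Y], [Q,V,X,Y], [U,V,X,Y]

giving chain groups C_0 ≅ Z^11, C_1 ≅ Z^22, C_2 ≅ Z^18, C_3 ≅ Z^5.

Boundary ∂_1: C_1 → C_0 is given by ∂[p,q] = [q] − [p].
This gives a 11×22 integer matrix of rank 9; reducing to Smith normal form yields diagonal entries (1,1,1,1,1,1,1,1,1).

Boundary ∂_2: C_2 → C_1 maps a triangle to the signed sum of its edges. For instance
  ∂[V,X,Y] = [X,Y] − [V,Y] + [V,X],
  ∂[U,V,Y] = [V,Y] − [U,Y] + [U,V].
As a 22×18 matrix over Z this has rank 13, with invariant factors (1,1,1,1,1,1,1,1,1,1,1,1,1).

∂_3: C_3 → C_2 sends each 3-simplex σ to the alternating sum Σ_i (−1)^i (σ with its i-th vertex removed). For instance
  ∂[Q,U,V,X] = [U,V,X] − [Q,V,X] + [Q,U,X] − [Q,U,V],
  ∂[Q,V,X,Y] = [V,X,Y] − [Q,X,Y] + [Q,V,Y] − [Q,V,X].
As a 18×5 matrix over Z this has rank 4, with invariant factors (1,1,1,1).

Computing H_k = (kernel of ∂_k) / (image of ∂_{k+1}):

  H_3: rank ker ∂_3 − rank ∂_4 = (5 − 4) − 0 = 1, and there is no ∂_4, so H_3 ≅ Z.

(K is a triangulation of the disjoint union of the 2-sphere S^2 and the 3-sphere S^3.)

H_3 = Z.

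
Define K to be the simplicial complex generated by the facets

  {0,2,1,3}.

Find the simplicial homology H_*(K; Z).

Take the total order 0 < 1 < 2 < 3 on the vertex set. Then K (dimension 3) consists of the simplices:

  0-simplices (4): [0], [1], [2], [3]
  1-simplices (6): [0,1], [0,2], [0,3], [1,2], [1,3], [2,3]
  2-simplices (4): [0,1,2], [0,1,3], [0,2,3], [1,2,3]
  3-simplices (1): [0,1,2,3]

so the chain groups are C_0 ≅ Z^4, C_1 ≅ Z^6, C_2 ≅ Z^4, C_3 ≅ Z^1.

Boundary ∂_1: C_1 → C_0 maps an edge to its endpoints' difference, ∂[p,q] = q − p.
The 4×6 boundary matrix has rank 3 and Smith normal form diag(1,1,1).

The boundary map ∂_2: C_2 → C_1 sends each 2-simplex [p,q,r] to [q,r] − [p,r] + [p,q]. For instance
  ∂[0,1,2] = [1,2] − [0,2] + [0,1],
  ∂[1,2,3] = [2,3] − [1,3] + [1,2].
The resulting 6×4 matrix has rank 3, and its Smith normal form has invariant factors (1,1,1).

The boundary map ∂_3: C_3 → C_2 sends each 3-simplex σ to the alternating sum Σ_i (−1)^i (σ with its i-th vertex removed). For instance
  ∂[0,1,2,3] = [1,2,3] − [0,2,3] + [0,1,3] − [0,1,2].
As a 4×1 matrix over Z this has rank 1, with invariant factors (1).

From H_k ≅ ker(∂_k) / im(∂_{k+1}) we obtain:

  H_0: rank C_0 − rank ∂_1 = 4 − 3 = 1, and the invariant factors of ∂_1 are all 1, so H_0 = Z.
  H_1: rank ker ∂_1 − rank ∂_2 = (6 − 3) − 3 = 0, and the invariant factors of ∂_2 are all 1, so H_1 = 0.
  H_2: rank ker ∂_2 − rank ∂_3 = (4 − 3) − 1 = 0, and the invariant factors of ∂_3 are all 1, so H_2 = 0.
  H_3: rank ker ∂_3 − rank ∂_4 = (1 − 1) − 0 = 0, and there is no ∂_4, so H_3 = 0.

H_0 ≅ Z,  H_1 = 0,  H_2 = 0,  H_3 = 0.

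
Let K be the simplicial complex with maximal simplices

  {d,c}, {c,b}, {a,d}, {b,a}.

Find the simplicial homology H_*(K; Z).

H_0 ≅ Z,  H_1 ≅ Z.

K has 4 vertices, 4 edges.
rank ∂_0 = 0, rank ∂_1 = 3 ⇒ b_0 = 4 − 0 − 3 = 1; all invariant factors of ∂_1 are 1 so no torsion. So H_0 ≅ Z.
rank ∂_1 = 3, rank ∂_2 = 0 ⇒ b_1 = 4 − 3 − 0 = 1. So H_1 ≅ Z.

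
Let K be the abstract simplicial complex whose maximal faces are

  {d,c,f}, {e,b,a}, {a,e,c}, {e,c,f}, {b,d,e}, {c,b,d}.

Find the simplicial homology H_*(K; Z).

H_0 ≅ Z,  H_1 ≅ Z,  H_2 = 0.

K has 6 vertices, 12 edges, 6 triangles.
rank ∂_0 = 0, rank ∂_1 = 5 ⇒ b_0 = 6 − 0 − 5 = 1; all invariant factors of ∂_1 are 1 so no torsion. So H_0 ≅ Z.
rank ∂_1 = 5, rank ∂_2 = 6 ⇒ b_1 = 12 − 5 − 6 = 1; all invariant factors of ∂_2 are 1 so no torsion. So H_1 ≅ Z.
rank ∂_2 = 6, rank ∂_3 = 0 ⇒ b_2 = 6 − 6 − 0 = 0. So H_2 ≅ 0.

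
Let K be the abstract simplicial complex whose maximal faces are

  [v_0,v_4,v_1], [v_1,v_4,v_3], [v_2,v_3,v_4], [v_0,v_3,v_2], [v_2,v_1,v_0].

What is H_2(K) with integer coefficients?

K has 5 vertices, 10 edges, 5 triangles.
rank ∂_2 = 5, rank ∂_3 = 0 ⇒ b_2 = 5 − 5 − 0 = 0. So H_2 = 0.

H_2 ≅ 0.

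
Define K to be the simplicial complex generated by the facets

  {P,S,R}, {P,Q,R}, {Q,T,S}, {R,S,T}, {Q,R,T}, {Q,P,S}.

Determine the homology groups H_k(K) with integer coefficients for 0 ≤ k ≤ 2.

H_0 ≅ Z,  H_1 = 0,  H_2 ≅ Z.

Fix the vertex order P < Q < R < S < T and write every simplex with vertices in increasing order. Then dim K = 2 and the simplices of K are:

  0-simplices (5): P, Q, R, S, T
  1-simplices (9): PQ, PR, PS, QR, QS, QT, RS, RT, ST
  2-simplices (6): PQR, PQS, PRS, QRT, QST, RST

so the chain groups are C_0 ≅ Z^5, C_1 ≅ Z^9, C_2 ≅ Z^6.

Boundary ∂_1: C_1 → C_0 is given by ∂[p,q] = [q] − [p].
This gives a 5×9 integer matrix of rank 4; reducing to Smith normal form yields diagonal entries (1,1,1,1).

Boundary ∂_2: C_2 → C_1 acts by ∂[p,q,r] = [q,r] − [p,r] + [p,q]. For instance
  ∂PRS = RS − PS + PR,
  ∂RST = ST − RT + RS.
This gives a 9×6 integer matrix of rank 5; reducing to Smith normal form yields diagonal entries (1,1,1,1,1).

Reading off H_k = ker ∂_k / im ∂_{k+1}:

  H_0: rank C_0 − rank ∂_1 = 5 − 4 = 1, and the invariant factors of ∂_1 are all 1, so H_0 = Z.
  H_1: rank ker ∂_1 − rank ∂_2 = (9 − 4) − 5 = 0, and the invariant factors of ∂_2 are all 1, so H_1 = 0.
  H_2: rank ker ∂_2 − rank ∂_3 = (6 − 5) − 0 = 1, and there is no ∂_3, so H_2 = Z.

As a check, the Euler characteristic is 5 − 9 + 6 = 2, which agrees with 1 − 0 + 1 = 2.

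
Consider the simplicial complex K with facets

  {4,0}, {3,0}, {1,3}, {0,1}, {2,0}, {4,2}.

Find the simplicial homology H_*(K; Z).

Fix the vertex order 0 < 1 < 2 < 3 < 4 and write every simplex with vertices in increasing order. Then dim K = 1 and the simplices of K are:

  0-simplices (5): [0], [1], [2], [3], [4]
  1-simplices (6): [0,1], [0,2], [0,3], [0,4], [1,3], [2,4]

giving chain groups C_0 ≅ Z^5, C_1 ≅ Z^6.

The boundary map ∂_1: C_1 → C_0 maps an edge to its endpoints' difference, ∂[p,q] = q − p. For instance
  ∂[0,1] = [1] − [0].
As a 5×6 matrix over Z this has rank 4, with invariant factors (1,1,1,1).

Computing H_k = (kernel of ∂_k) / (image of ∂_{k+1}):

  H_0: rank C_0 − rank ∂_1 = 5 − 4 = 1, and the invariant factors of ∂_1 are all 1, so H_0 = Z.
  H_1: rank ker ∂_1 − rank ∂_2 = (6 − 4) − 0 = 2, and there is no ∂_2, so H_1 = Z^2.

As a check, the Euler characteristic is 5 − 6 = -1, which agrees with 1 − 2 = -1.

H_0 ≅ Z,  H_1 ≅ Z^2.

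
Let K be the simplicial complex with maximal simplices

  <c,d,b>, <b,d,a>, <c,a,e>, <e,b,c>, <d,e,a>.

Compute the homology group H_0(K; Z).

H_0 ≅ Z.

Fix the vertex order a < b < c < d < e and write every simplex with vertices in increasing order. Then dim K = 2 and the simplices of K are:

  0-simplices (5): a, b, c, d, e
  1-simplices (10): ab, ac, ad, ae, bc, bd, be, cd, ce, de
  2-simplices (5): abd, ace, ade, bcd, bce

Hence C_0 ≅ Z^5, C_1 ≅ Z^10, C_2 ≅ Z^5.

The boundary map ∂_1: C_1 → C_0 maps an edge to its endpoints' difference, ∂[p,q] = q − p.
The 5×10 boundary matrix has rank 4 and Smith normal form diag(1,1,1,1).

The boundary map ∂_2: C_2 → C_1 maps a triangle to the signed sum of its edges. For instance
  ∂bce = ce − be + bc,
  ∂ace = ce − ae + ac.
The 10×5 boundary matrix has rank 5 and Smith normal form diag(1,1,1,1,1).

Reading off H_k = ker ∂_k / im ∂_{k+1}:

  H_0: rank C_0 − rank ∂_1 = 5 − 4 = 1, and the invariant factors of ∂_1 are all 1, so H_0 = Z.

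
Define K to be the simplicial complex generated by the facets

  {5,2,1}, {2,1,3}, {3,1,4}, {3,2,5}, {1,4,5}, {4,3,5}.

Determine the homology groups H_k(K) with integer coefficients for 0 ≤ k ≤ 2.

Take the total order 1 < 2 < 3 < 4 < 5 on the vertex set. Then K (dimension 2) consists of the simplices:

  0-simplices (5): [1], [2], [3], [4], [5]
  1-simplices (9): [1,2], [1,3], [1,4], [1,5], [2,3], [2,5], [3,4], [3,5], [4,5]
  2-simplices (6): [1,2,3], [1,2,5], [1,3,4], [1,4,5], [2,3,5], [3,4,5]

so the chain groups are C_0 ≅ Z^5, C_1 ≅ Z^9, C_2 ≅ Z^6.

Boundary ∂_1: C_1 → C_0 maps an edge to its endpoints' difference, ∂[p,q] = q − p. For instance
  ∂[1,3] = [3] − [1].
The resulting 5×9 matrix has rank 4, and its Smith normal form has invariant factors (1,1,1,1).

∂_2: C_2 → C_1 maps a triangle to the signed sum of its edges. For instance
  ∂[3,4,5] = [4,5] − [3,5] + [3,4],
  ∂[1,2,5] = [2,5] − [1,5] + [1,2].
This gives a 9×6 integer matrix of rank 5; reducing to Smith normal form yields diagonal entries (1,1,1,1,1).

Reading off H_k = ker ∂_k / im ∂_{k+1}:

  H_0: rank C_0 − rank ∂_1 = 5 − 4 = 1, and the invariant factors of ∂_1 are all 1, so H_0 = Z.
  H_1: rank ker ∂_1 − rank ∂_2 = (9 − 4) − 5 = 0, and the invariant factors of ∂_2 are all 1, so H_1 = 0.
  H_2: rank ker ∂_2 − rank ∂_3 = (6 − 5) − 0 = 1, and there is no ∂_3, so H_2 = Z.

H_0 = Z,  H_1 = 0,  H_2 = Z.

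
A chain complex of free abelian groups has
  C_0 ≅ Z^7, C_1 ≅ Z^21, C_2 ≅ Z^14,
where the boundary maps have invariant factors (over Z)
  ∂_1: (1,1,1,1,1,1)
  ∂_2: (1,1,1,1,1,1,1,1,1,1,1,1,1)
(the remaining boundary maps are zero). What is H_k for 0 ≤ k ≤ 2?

H_0: b_0 = 7 − 0 − 6 = 1; torsion from ∂_1 factors > 1: none. So H_0 ≅ Z.
H_1: b_1 = 21 − 6 − 13 = 2; torsion from ∂_2 factors > 1: none. So H_1 ≅ Z^2.
H_2: b_2 = 14 − 13 − 0 = 1; torsion from ∂_3 factors > 1: none. So H_2 ≅ Z.

H_0 ≅ Z,  H_1 ≅ Z^2,  H_2 ≅ Z.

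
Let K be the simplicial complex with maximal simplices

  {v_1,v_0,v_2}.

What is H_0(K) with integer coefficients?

Take the total order v_0 < v_1 < v_2 on the vertex set. Then K (dimension 2) consists of the simplices:

  0-simplices (3): [v_0], [v_1], [v_2]
  1-simplices (3): [v_0,v_1], [v_0,v_2], [v_1,v_2]
  2-simplices (1): [v_0,v_1,v_2]

Hence C_0 ≅ Z^3, C_1 ≅ Z^3, C_2 ≅ Z^1.

The boundary map ∂_1: C_1 → C_0 is given by ∂[p,q] = [q] − [p].
The resulting 3×3 matrix has rank 2, and its Smith normal form has invariant factors (1,1).

Boundary ∂_2: C_2 → C_1 sends each 2-simplex [p,q,r] to [q,r] − [p,r] + [p,q]. For instance
  ∂[v_0,v_1,v_2] = [v_1,v_2] − [v_0,v_2] + [v_0,v_1].
The resulting 3×1 matrix has rank 1, and its Smith normal form has invariant factors (1).

Computing H_k = (kernel of ∂_k) / (image of ∂_{k+1}):

  H_0: rank C_0 − rank ∂_1 = 3 − 2 = 1, and the invariant factors of ∂_1 are all 1, so H_0 ≅ Z.

H_0 ≅ Z.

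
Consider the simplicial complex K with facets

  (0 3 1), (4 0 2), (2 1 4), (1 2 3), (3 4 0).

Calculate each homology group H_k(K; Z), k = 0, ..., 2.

H_0 = Z,  H_1 = Z,  H_2 = 0.

K has 5 vertices, 10 edges, 5 triangles.
rank ∂_0 = 0, rank ∂_1 = 4 ⇒ b_0 = 5 − 0 − 4 = 1; all invariant factors of ∂_1 are 1 so no torsion. So H_0 ≅ Z.
rank ∂_1 = 4, rank ∂_2 = 5 ⇒ b_1 = 10 − 4 − 5 = 1; all invariant factors of ∂_2 are 1 so no torsion. So H_1 ≅ Z.
rank ∂_2 = 5, rank ∂_3 = 0 ⇒ b_2 = 5 − 5 − 0 = 0. So H_2 ≅ 0.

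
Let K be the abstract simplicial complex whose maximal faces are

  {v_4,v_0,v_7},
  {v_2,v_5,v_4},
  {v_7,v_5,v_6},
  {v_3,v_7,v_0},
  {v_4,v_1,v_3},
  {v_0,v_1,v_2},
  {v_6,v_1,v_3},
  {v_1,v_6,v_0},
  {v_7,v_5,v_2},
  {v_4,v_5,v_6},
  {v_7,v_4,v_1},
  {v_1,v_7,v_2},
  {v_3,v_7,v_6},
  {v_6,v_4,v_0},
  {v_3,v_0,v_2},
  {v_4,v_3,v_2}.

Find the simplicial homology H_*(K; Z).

Take the total order v_0 < v_1 < v_2 < v_3 < v_4 < v_5 < v_6 < v_7 on the vertex set. Then K (dimension 2) consists of the simplices:

  0-simplices (8): [v_0], [v_1], [v_2], [v_3], [v_4], [v_5], [v_6], [v_7]
  1-simplices (24): (24 of them)
  2-simplices (16): (16 of them)

so the chain groups are C_0 ≅ Z^8, C_1 ≅ Z^24, C_2 ≅ Z^16.

Boundary ∂_1: C_1 → C_0 sends each edge [p,q] (with p < q) to q − p.
As a 8×24 matrix over Z this has rank 7, with invariant factors (1,1,1,1,1,1,1).

∂_2: C_2 → C_1 acts by ∂[p,q,r] = [q,r] − [p,r] + [p,q]. For instance
  ∂[v_1,v_2,v_7] = [v_2,v_7] − [v_1,v_7] + [v_1,v_2],
  ∂[v_0,v_3,v_7] = [v_3,v_7] − [v_0,v_7] + [v_0,v_3].
The 24×16 boundary matrix has rank 15 and Smith normal form diag(1,1,1,1,1,1,1,1,1,1,1,1,1,1,1).

Reading off H_k = ker ∂_k / im ∂_{k+1}:

  H_0: rank C_0 − rank ∂_1 = 8 − 7 = 1, and the invariant factors of ∂_1 are all 1, so H_0 ≅ Z.
  H_1: rank ker ∂_1 − rank ∂_2 = (24 − 7) − 15 = 2, and the invariant factors of ∂_2 are all 1, so H_1 ≅ Z^2.
  H_2: rank ker ∂_2 − rank ∂_3 = (16 − 15) − 0 = 1, and there is no ∂_3, so H_2 ≅ Z.

As a check, the Euler characteristic is 8 − 24 + 16 = 0, which agrees with 1 − 2 + 1 = 0.
(K is a triangulation of the torus T^2.)

H_0 ≅ Z,  H_1 ≅ Z^2,  H_2 ≅ Z.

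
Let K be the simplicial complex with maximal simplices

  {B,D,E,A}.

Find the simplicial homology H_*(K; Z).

H_0 = Z,  H_1 = 0,  H_2 = 0,  H_3 = 0.

We work with the vertex ordering A < B < D < E. The simplices of K, each written with vertices in increasing order, are:

  0-simplices (4): A, B, D, E
  1-simplices (6): AB, AD, AE, BD, BE, DE
  2-simplices (4): ABD, ABE, ADE, BDE
  3-simplices (1): ABDE

giving chain groups C_0 ≅ Z^4, C_1 ≅ Z^6, C_2 ≅ Z^4, C_3 ≅ Z^1.

Boundary ∂_1: C_1 → C_0 is given by ∂[p,q] = [q] − [p].
As a 4×6 matrix over Z this has rank 3, with invariant factors (1,1,1).

Boundary ∂_2: C_2 → C_1 maps a triangle to the signed sum of its edges. For instance
  ∂ABE = BE − AE + AB,
  ∂ADE = DE − AE + AD.
The 6×4 boundary matrix has rank 3 and Smith normal form diag(1,1,1).

Boundary ∂_3: C_3 → C_2 sends each 3-simplex σ to the alternating sum Σ_i (−1)^i (σ with its i-th vertex removed). For instance
  ∂ABDE = BDE − ADE + ABE − ABD.
The resulting 4×1 matrix has rank 1, and its Smith normal form has invariant factors (1).

Reading off H_k = ker ∂_k / im ∂_{k+1}:

  H_0: rank C_0 − rank ∂_1 = 4 − 3 = 1, and the invariant factors of ∂_1 are all 1, so H_0 = Z.
  H_1: rank ker ∂_1 − rank ∂_2 = (6 − 3) − 3 = 0, and the invariant factors of ∂_2 are all 1, so H_1 = 0.
  H_2: rank ker ∂_2 − rank ∂_3 = (4 − 3) − 1 = 0, and the invariant factors of ∂_3 are all 1, so H_2 = 0.
  H_3: rank ker ∂_3 − rank ∂_4 = (1 − 1) − 0 = 0, and there is no ∂_4, so H_3 = 0.

As a check, the Euler characteristic is 4 − 6 + 4 − 1 = 1, which agrees with 1 − 0 + 0 − 0 = 1.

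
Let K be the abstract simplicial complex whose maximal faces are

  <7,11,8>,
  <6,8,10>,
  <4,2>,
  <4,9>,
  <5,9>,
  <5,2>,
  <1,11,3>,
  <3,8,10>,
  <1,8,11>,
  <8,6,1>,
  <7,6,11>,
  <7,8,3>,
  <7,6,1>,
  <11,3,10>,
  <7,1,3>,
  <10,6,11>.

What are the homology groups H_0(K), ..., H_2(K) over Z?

We work with the vertex ordering 1 < 2 < 3 < 4 < 5 < 6 < 7 < 8 < 9 < 10 < 11. The simplices of K, each written with vertices in increasing order, are:

  0-simplices (11): [1], [2], [3], [4], [5], [6], [7], [8], [9], [10], [11]
  1-simplices (22): (22 of them)
  2-simplices (12): [1,3,7], [1,3,11], [1,6,7], [1,6,8], [1,8,11], [3,7,8], [3,8,10], [3,10,11], [6,7,11], [6,8,10], [6,10,11], [7,8,11]

so the chain groups are C_0 ≅ Z^11, C_1 ≅ Z^22, C_2 ≅ Z^12.

∂_1: C_1 → C_0 maps an edge to its endpoints' difference, ∂[p,q] = q − p. For instance
  ∂[4,9] = [9] − [4].
The resulting 11×22 matrix has rank 9, and its Smith normal form has invariant factors (1,1,1,1,1,1,1,1,1).

Boundary ∂_2: C_2 → C_1 sends each 2-simplex [p,q,r] to [q,r] − [p,r] + [p,q]. For instance
  ∂[6,7,11] = [7,11] − [6,11] + [6,7],
  ∂[1,6,8] = [6,8] − [1,8] + [1,6].
The resulting 22×12 matrix has rank 12, and its Smith normal form has invariant factors (1,1,1,1,1,1,1,1,1,1,1,2).

Reading off H_k = ker ∂_k / im ∂_{k+1}:

  H_0: rank C_0 − rank ∂_1 = 11 − 9 = 2, and the invariant factors of ∂_1 are all 1, so H_0 ≅ Z^2.
  H_1: rank ker ∂_1 − rank ∂_2 = (22 − 9) − 12 = 1, and ∂_2 has invariant factor 2 > 1, so H_1 ≅ Z ⊕ Z_2.
  H_2: rank ker ∂_2 − rank ∂_3 = (12 − 12) − 0 = 0, and there is no ∂_3, so H_2 ≅ 0.

As a check, the Euler characteristic is 11 − 22 + 12 = 1, which agrees with 2 − 1 + 0 = 1.

H_0 ≅ Z^2,  H_1 ≅ Z ⊕ Z_2,  H_2 = 0.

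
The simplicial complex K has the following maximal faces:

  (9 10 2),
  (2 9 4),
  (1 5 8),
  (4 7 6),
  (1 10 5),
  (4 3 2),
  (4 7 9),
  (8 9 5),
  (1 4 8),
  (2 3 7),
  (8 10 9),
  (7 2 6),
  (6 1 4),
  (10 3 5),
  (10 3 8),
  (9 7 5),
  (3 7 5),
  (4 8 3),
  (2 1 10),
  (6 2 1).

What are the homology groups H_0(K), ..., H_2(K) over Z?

Fix the vertex order 1 < 2 < 3 < 4 < 5 < 6 < 7 < 8 < 9 < 10 and write every simplex with vertices in increasing order. Then dim K = 2 and the simplices of K are:

  0-simplices (10): [1], [2], [3], [4], [5], [6], [7], [8], [9], [10]
  1-simplices (30): (30 of them)
  2-simplices (20): (20 of them)

so the chain groups are C_0 ≅ Z^10, C_1 ≅ Z^30, C_2 ≅ Z^20.

Boundary ∂_1: C_1 → C_0 is given by ∂[p,q] = [q] − [p]. For instance
  ∂[2,3] = [3] − [2].
This gives a 10×30 integer matrix of rank 9; reducing to Smith normal form yields diagonal entries (1,1,1,1,1,1,1,1,1).

∂_2: C_2 → C_1 maps a triangle to the signed sum of its edges. For instance
  ∂[1,2,6] = [2,6] − [1,6] + [1,2],
  ∂[2,9,10] = [9,10] − [2,10] + [2,9].
The resulting 30×20 matrix has rank 20, and its Smith normal form has invariant factors (1,1,1,1,1,1,1,1,1,1,1,1,1,1,1,1,1,1,1,2).

Now H_k = ker ∂_k / im ∂_{k+1}, so:

  H_0: rank C_0 − rank ∂_1 = 10 − 9 = 1, and the invariant factors of ∂_1 are all 1, so H_0 = Z.
  H_1: rank ker ∂_1 − rank ∂_2 = (30 − 9) − 20 = 1, and ∂_2 has invariant factor 2 > 1, so H_1 = Z ⊕ Z_2.
  H_2: rank ker ∂_2 − rank ∂_3 = (20 − 20) − 0 = 0, and there is no ∂_3, so H_2 = 0.

(K is a triangulation of the Klein bottle.)

H_0 = Z,  H_1 = Z ⊕ Z_2,  H_2 = 0.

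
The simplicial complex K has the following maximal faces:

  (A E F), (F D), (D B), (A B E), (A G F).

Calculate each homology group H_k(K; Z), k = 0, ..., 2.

K has 6 vertices, 9 edges, 3 triangles.
rank ∂_0 = 0, rank ∂_1 = 5 ⇒ b_0 = 6 − 0 − 5 = 1; all invariant factors of ∂_1 are 1 so no torsion. So H_0 ≅ Z.
rank ∂_1 = 5, rank ∂_2 = 3 ⇒ b_1 = 9 − 5 − 3 = 1; all invariant factors of ∂_2 are 1 so no torsion. So H_1 ≅ Z.
rank ∂_2 = 3, rank ∂_3 = 0 ⇒ b_2 = 3 − 3 − 0 = 0. So H_2 ≅ 0.

H_0 ≅ Z,  H_1 ≅ Z,  H_2 = 0.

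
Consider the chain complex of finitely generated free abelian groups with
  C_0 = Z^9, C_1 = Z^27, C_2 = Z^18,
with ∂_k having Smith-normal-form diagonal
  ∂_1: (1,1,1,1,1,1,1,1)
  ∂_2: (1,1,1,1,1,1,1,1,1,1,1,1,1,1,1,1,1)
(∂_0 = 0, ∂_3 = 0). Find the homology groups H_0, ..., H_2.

H_0: b_0 = 9 − 0 − 8 = 1; torsion from ∂_1 factors > 1: none. So H_0 ≅ Z.
H_1: b_1 = 27 − 8 − 17 = 2; torsion from ∂_2 factors > 1: none. So H_1 ≅ Z^2.
H_2: b_2 = 18 − 17 − 0 = 1; torsion from ∂_3 factors > 1: none. So H_2 ≅ Z.

H_0 ≅ Z,  H_1 ≅ Z^2,  H_2 ≅ Z.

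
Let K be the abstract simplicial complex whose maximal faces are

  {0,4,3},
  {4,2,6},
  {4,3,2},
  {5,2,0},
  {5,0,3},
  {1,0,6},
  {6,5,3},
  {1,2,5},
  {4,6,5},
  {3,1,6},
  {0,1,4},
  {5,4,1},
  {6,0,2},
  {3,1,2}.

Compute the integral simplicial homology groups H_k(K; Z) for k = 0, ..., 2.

H_0 = Z,  H_1 = Z^2,  H_2 = Z.

Fix the vertex order 0 < 1 < 2 < 3 < 4 < 5 < 6 and write every simplex with vertices in increasing order. Then dim K = 2 and the simplices of K are:

  0-simplices (7): [0], [1], [2], [3], [4], [5], [6]
  1-simplices (21): [0,1], [0,2], [0,3], [0,4], [0,5], [0,6], [1,2], [1,3], [1,4], [1,5], [1,6], [2,3], [2,4], [2,5], [2,6], [3,4], [3,5], [3,6], [4,5], [4,6], [5,6]
  2-simplices (14): [0,1,4], [0,1,6], [0,2,5], [0,2,6], [0,3,4], [0,3,5], [1,2,3], [1,2,5], [1,3,6], [1,4,5], [2,3,4], [2,4,6], [3,5,6], [4,5,6]

so the chain groups are C_0 ≅ Z^7, C_1 ≅ Z^21, C_2 ≅ Z^14.

Boundary ∂_1: C_1 → C_0 sends each edge [p,q] (with p < q) to q − p.
As a 7×21 matrix over Z this has rank 6, with invariant factors (1,1,1,1,1,1).

Boundary ∂_2: C_2 → C_1 maps a triangle to the signed sum of its edges. For instance
  ∂[0,3,4] = [3,4] − [0,4] + [0,3],
  ∂[2,3,4] = [3,4] − [2,4] + [2,3].
As a 21×14 matrix over Z this has rank 13, with invariant factors (1,1,1,1,1,1,1,1,1,1,1,1,1).

From H_k ≅ ker(∂_k) / im(∂_{k+1}) we obtain:

  H_0: rank C_0 − rank ∂_1 = 7 − 6 = 1, and the invariant factors of ∂_1 are all 1, so H_0 = Z.
  H_1: rank ker ∂_1 − rank ∂_2 = (21 − 6) − 13 = 2, and the invariant factors of ∂_2 are all 1, so H_1 = Z^2.
  H_2: rank ker ∂_2 − rank ∂_3 = (14 − 13) − 0 = 1, and there is no ∂_3, so H_2 = Z.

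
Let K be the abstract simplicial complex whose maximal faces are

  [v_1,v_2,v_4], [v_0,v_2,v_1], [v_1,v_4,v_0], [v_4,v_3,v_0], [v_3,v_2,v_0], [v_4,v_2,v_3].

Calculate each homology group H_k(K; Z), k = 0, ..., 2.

Take the total order v_0 < v_1 < v_2 < v_3 < v_4 on the vertex set. Then K (dimension 2) consists of the simplices:

  0-simplices (5): [v_0], [v_1], [v_2], [v_3], [v_4]
  1-simplices (9): [v_0,v_1], [v_0,v_2], [v_0,v_3], [v_0,v_4], [v_1,v_2], [v_1,v_4], [v_2,v_3], [v_2,v_4], [v_3,v_4]
  2-simplices (6): [v_0,v_1,v_2], [v_0,v_1,v_4], [v_0,v_2,v_3], [v_0,v_3,v_4], [v_1,v_2,v_4], [v_2,v_3,v_4]

Hence C_0 ≅ Z^5, C_1 ≅ Z^9, C_2 ≅ Z^6.

The boundary map ∂_1: C_1 → C_0 sends each edge [p,q] (with p < q) to q − p. For instance
  ∂[v_0,v_3] = [v_3] − [v_0].
This gives a 5×9 integer matrix of rank 4; reducing to Smith normal form yields diagonal entries (1,1,1,1).

The boundary map ∂_2: C_2 → C_1 sends each 2-simplex [p,q,r] to [q,r] − [p,r] + [p,q]. For instance
  ∂[v_0,v_2,v_3] = [v_2,v_3] − [v_0,v_3] + [v_0,v_2],
  ∂[v_2,v_3,v_4] = [v_3,v_4] − [v_2,v_4] + [v_2,v_3].
As a 9×6 matrix over Z this has rank 5, with invariant factors (1,1,1,1,1).

Reading off H_k = ker ∂_k / im ∂_{k+1}:

  H_0: rank C_0 − rank ∂_1 = 5 − 4 = 1, and the invariant factors of ∂_1 are all 1, so H_0 ≅ Z.
  H_1: rank ker ∂_1 − rank ∂_2 = (9 − 4) − 5 = 0, and the invariant factors of ∂_2 are all 1, so H_1 ≅ 0.
  H_2: rank ker ∂_2 − rank ∂_3 = (6 − 5) − 0 = 1, and there is no ∂_3, so H_2 ≅ Z.

As a check, the Euler characteristic is 5 − 9 + 6 = 2, which agrees with 1 − 0 + 1 = 2.

H_0 = Z,  H_1 = 0,  H_2 = Z.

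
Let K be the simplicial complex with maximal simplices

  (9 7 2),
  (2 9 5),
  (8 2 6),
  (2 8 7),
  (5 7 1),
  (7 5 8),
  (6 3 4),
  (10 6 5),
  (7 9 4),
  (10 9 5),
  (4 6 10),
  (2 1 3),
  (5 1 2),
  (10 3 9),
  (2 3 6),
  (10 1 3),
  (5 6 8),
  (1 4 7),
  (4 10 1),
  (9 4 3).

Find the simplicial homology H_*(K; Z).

H_0 = Z,  H_1 = Z ⊕ Z_2,  H_2 = 0.

We work with the vertex ordering 1 < 2 < 3 < 4 < 5 < 6 < 7 < 8 < 9 < 10. The simplices of K, each written with vertices in increasing order, are:

  0-simplices (10): [1], [2], [3], [4], [5], [6], [7], [8], [9], [10]
  1-simplices (30): (30 of them)
  2-simplices (20): (20 of them)

so the chain groups are C_0 ≅ Z^10, C_1 ≅ Z^30, C_2 ≅ Z^20.

Boundary ∂_1: C_1 → C_0 is given by ∂[p,q] = [q] − [p].
This gives a 10×30 integer matrix of rank 9; reducing to Smith normal form yields diagonal entries (1,1,1,1,1,1,1,1,1).

∂_2: C_2 → C_1 maps a triangle to the signed sum of its edges. For instance
  ∂[1,5,7] = [5,7] − [1,7] + [1,5],
  ∂[3,4,6] = [4,6] − [3,6] + [3,4].
This gives a 30×20 integer matrix of rank 20; reducing to Smith normal form yields diagonal entries (1,1,1,1,1,1,1,1,1,1,1,1,1,1,1,1,1,1,1,2).

Computing H_k = (kernel of ∂_k) / (image of ∂_{k+1}):

  H_0: rank C_0 − rank ∂_1 = 10 − 9 = 1, and the invariant factors of ∂_1 are all 1, so H_0 ≅ Z.
  H_1: rank ker ∂_1 − rank ∂_2 = (30 − 9) − 20 = 1, and ∂_2 has invariant factor 2 > 1, so H_1 ≅ Z ⊕ Z_2.
  H_2: rank ker ∂_2 − rank ∂_3 = (20 − 20) − 0 = 0, and there is no ∂_3, so H_2 ≅ 0.

(K is a triangulation of the Klein bottle.)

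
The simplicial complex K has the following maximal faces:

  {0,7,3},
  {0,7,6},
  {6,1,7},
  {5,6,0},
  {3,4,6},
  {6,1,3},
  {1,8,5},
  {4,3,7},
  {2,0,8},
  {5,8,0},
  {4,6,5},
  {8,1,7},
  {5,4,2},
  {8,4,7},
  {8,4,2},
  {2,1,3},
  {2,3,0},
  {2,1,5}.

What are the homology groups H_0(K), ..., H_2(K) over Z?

H_0 ≅ Z,  H_1 ≅ Z ⊕ Z_2,  H_2 = 0.

Order the vertices as 0 < 1 < 2 < 3 < 4 < 5 < 6 < 7 < 8. Listing each simplex with vertices in this order, K has dimension 2 with simplices:

  0-simplices (9): [0], [1], [2], [3], [4], [5], [6], [7], [8]
  1-simplices (27): (27 of them)
  2-simplices (18): [0,2,3], [0,2,8], [0,3,7], [0,5,6], [0,5,8], [0,6,7], [1,2,3], [1,2,5], [1,3,6], [1,5,8], [1,6,7], [1,7,8], [2,4,5], [2,4,8], [3,4,6], [3,4,7], [4,5,6], [4,7,8]

so the chain groups are C_0 ≅ Z^9, C_1 ≅ Z^27, C_2 ≅ Z^18.

Boundary ∂_1: C_1 → C_0 maps an edge to its endpoints' difference, ∂[p,q] = q − p. For instance
  ∂[2,5] = [5] − [2].
The 9×27 boundary matrix has rank 8 and Smith normal form diag(1,1,1,1,1,1,1,1).

The boundary map ∂_2: C_2 → C_1 maps a triangle to the signed sum of its edges. For instance
  ∂[4,7,8] = [7,8] − [4,8] + [4,7],
  ∂[0,5,8] = [5,8] − [0,8] + [0,5].
The 27×18 boundary matrix has rank 18 and Smith normal form diag(1,1,1,1,1,1,1,1,1,1,1,1,1,1,1,1,1,2).

Now H_k = ker ∂_k / im ∂_{k+1}, so:

  H_0: rank C_0 − rank ∂_1 = 9 − 8 = 1, and the invariant factors of ∂_1 are all 1, so H_0 = Z.
  H_1: rank ker ∂_1 − rank ∂_2 = (27 − 8) − 18 = 1, and ∂_2 has invariant factor 2 > 1, so H_1 = Z ⊕ Z_2.
  H_2: rank ker ∂_2 − rank ∂_3 = (18 − 18) − 0 = 0, and there is no ∂_3, so H_2 = 0.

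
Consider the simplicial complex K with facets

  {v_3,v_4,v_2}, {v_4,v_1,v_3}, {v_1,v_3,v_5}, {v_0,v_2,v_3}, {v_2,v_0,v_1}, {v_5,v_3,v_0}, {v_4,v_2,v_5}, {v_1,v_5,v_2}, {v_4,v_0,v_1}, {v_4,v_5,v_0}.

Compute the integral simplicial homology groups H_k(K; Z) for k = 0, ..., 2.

We work with the vertex ordering v_0 < v_1 < v_2 < v_3 < v_4 < v_5. The simplices of K, each written with vertices in increasing order, are:

  0-simplices (6): [v_0], [v_1], [v_2], [v_3], [v_4], [v_5]
  1-simplices (15): (15 of them)
  2-simplices (10): [v_0,v_1,v_2], [v_0,v_1,v_4], [v_0,v_2,v_3], [v_0,v_3,v_5], [v_0,v_4,v_5], [v_1,v_2,v_5], [v_1,v_3,v_4], [v_1,v_3,v_5], [v_2,v_3,v_4], [v_2,v_4,v_5]

Hence C_0 ≅ Z^6, C_1 ≅ Z^15, C_2 ≅ Z^10.

Boundary ∂_1: C_1 → C_0 sends each edge [p,q] (with p < q) to q − p. For instance
  ∂[v_0,v_3] = [v_3] − [v_0].
The resulting 6×15 matrix has rank 5, and its Smith normal form has invariant factors (1,1,1,1,1).

Boundary ∂_2: C_2 → C_1 acts by ∂[p,q,r] = [q,r] − [p,r] + [p,q]. For instance
  ∂[v_2,v_4,v_5] = [v_4,v_5] − [v_2,v_5] + [v_2,v_4],
  ∂[v_0,v_3,v_5] = [v_3,v_5] − [v_0,v_5] + [v_0,v_3].
As a 15×10 matrix over Z this has rank 10, with invariant factors (1,1,1,1,1,1,1,1,1,2).

Computing H_k = (kernel of ∂_k) / (image of ∂_{k+1}):

  H_0: rank C_0 − rank ∂_1 = 6 − 5 = 1, and the invariant factors of ∂_1 are all 1, so H_0 ≅ Z.
  H_1: rank ker ∂_1 − rank ∂_2 = (15 − 5) − 10 = 0, and ∂_2 has invariant factor 2 > 1, so H_1 ≅ Z/2.
  H_2: rank ker ∂_2 − rank ∂_3 = (10 − 10) − 0 = 0, and there is no ∂_3, so H_2 ≅ 0.

As a check, the Euler characteristic is 6 − 15 + 10 = 1, which agrees with 1 − 0 + 0 = 1.
(K is a triangulation of the real projective plane RP^2.)

H_0 = Z,  H_1 = Z/2,  H_2 = 0.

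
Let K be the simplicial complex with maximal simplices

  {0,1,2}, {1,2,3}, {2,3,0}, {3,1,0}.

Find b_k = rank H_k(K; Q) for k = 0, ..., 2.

b_0 = 1, b_1 = 0, b_2 = 1.

Order the vertices as 0 < 1 < 2 < 3. Listing each simplex with vertices in this order, K has dimension 2 with simplices:

  0-simplices (4): [0], [1], [2], [3]
  1-simplices (6): [0,1], [0,2], [0,3], [1,2], [1,3], [2,3]
  2-simplices (4): [0,1,2], [0,1,3], [0,2,3], [1,2,3]

giving chain groups C_0 ≅ Z^4, C_1 ≅ Z^6, C_2 ≅ Z^4.

Boundary ∂_1: C_1 → C_0 sends each edge [p,q] (with p < q) to q − p. For instance
  ∂[1,2] = [2] − [1].
This gives a 4×6 integer matrix of rank 3; reducing to Smith normal form yields diagonal entries (1,1,1).

Boundary ∂_2: C_2 → C_1 acts by ∂[p,q,r] = [q,r] − [p,r] + [p,q]. For instance
  ∂[1,2,3] = [2,3] − [1,3] + [1,2],
  ∂[0,2,3] = [2,3] − [0,3] + [0,2].
The 6×4 boundary matrix has rank 3 and Smith normal form diag(1,1,1).

Now H_k = ker ∂_k / im ∂_{k+1}, so:

  H_0: rank C_0 − rank ∂_1 = 4 − 3 = 1, and the invariant factors of ∂_1 are all 1, so H_0 ≅ Z.
  H_1: rank ker ∂_1 − rank ∂_2 = (6 − 3) − 3 = 0, and the invariant factors of ∂_2 are all 1, so H_1 ≅ 0.
  H_2: rank ker ∂_2 − rank ∂_3 = (4 − 3) − 0 = 1, and there is no ∂_3, so H_2 ≅ Z.

Hence the Betti numbers are b_0 = 1, b_1 = 0, b_2 = 1.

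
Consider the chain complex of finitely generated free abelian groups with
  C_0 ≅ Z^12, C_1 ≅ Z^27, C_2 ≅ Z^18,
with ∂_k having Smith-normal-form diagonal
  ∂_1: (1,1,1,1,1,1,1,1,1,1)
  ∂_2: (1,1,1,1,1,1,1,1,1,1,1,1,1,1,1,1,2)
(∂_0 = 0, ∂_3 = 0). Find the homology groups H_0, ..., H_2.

H_0 = Z^2,  H_1 = Z_2,  H_2 = Z.

H_0: b_0 = 12 − 0 − 10 = 2; torsion from ∂_1 factors > 1: none. So H_0 = Z^2.
H_1: b_1 = 27 − 10 − 17 = 0; torsion from ∂_2 factors > 1: [2]. So H_1 = Z_2.
H_2: b_2 = 18 − 17 − 0 = 1; torsion from ∂_3 factors > 1: none. So H_2 = Z.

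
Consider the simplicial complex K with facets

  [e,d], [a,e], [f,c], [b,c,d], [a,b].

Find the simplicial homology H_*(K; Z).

H_0 ≅ Z,  H_1 ≅ Z,  H_2 = 0.

Fix the vertex order a < b < c < d < e < f and write every simplex with vertices in increasing order. Then dim K = 2 and the simplices of K are:

  0-simplices (6): a, b, c, d, e, f
  1-simplices (7): ab, ae, bc, bd, cd, cf, de
  2-simplices (1): bcd

giving chain groups C_0 ≅ Z^6, C_1 ≅ Z^7, C_2 ≅ Z^1.

Boundary ∂_1: C_1 → C_0 is given by ∂[p,q] = [q] − [p].
The resulting 6×7 matrix has rank 5, and its Smith normal form has invariant factors (1,1,1,1,1).

Boundary ∂_2: C_2 → C_1 acts by ∂[p,q,r] = [q,r] − [p,r] + [p,q]. For instance
  ∂bcd = cd − bd + bc.
This gives a 7×1 integer matrix of rank 1; reducing to Smith normal form yields diagonal entries (1).

Reading off H_k = ker ∂_k / im ∂_{k+1}:

  H_0: rank C_0 − rank ∂_1 = 6 − 5 = 1, and the invariant factors of ∂_1 are all 1, so H_0 = Z.
  H_1: rank ker ∂_1 − rank ∂_2 = (7 − 5) − 1 = 1, and the invariant factors of ∂_2 are all 1, so H_1 = Z.
  H_2: rank ker ∂_2 − rank ∂_3 = (1 − 1) − 0 = 0, and there is no ∂_3, so H_2 = 0.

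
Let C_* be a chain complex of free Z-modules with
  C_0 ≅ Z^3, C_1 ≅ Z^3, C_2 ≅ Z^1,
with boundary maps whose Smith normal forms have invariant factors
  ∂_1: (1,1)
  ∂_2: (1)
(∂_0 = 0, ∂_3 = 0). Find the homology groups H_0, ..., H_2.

H_0 ≅ Z,  H_1 = 0,  H_2 = 0.

H_0: b_0 = 3 − 0 − 2 = 1; torsion from ∂_1 factors > 1: none. So H_0 ≅ Z.
H_1: b_1 = 3 − 2 − 1 = 0; torsion from ∂_2 factors > 1: none. So H_1 ≅ 0.
H_2: b_2 = 1 − 1 − 0 = 0; torsion from ∂_3 factors > 1: none. So H_2 ≅ 0.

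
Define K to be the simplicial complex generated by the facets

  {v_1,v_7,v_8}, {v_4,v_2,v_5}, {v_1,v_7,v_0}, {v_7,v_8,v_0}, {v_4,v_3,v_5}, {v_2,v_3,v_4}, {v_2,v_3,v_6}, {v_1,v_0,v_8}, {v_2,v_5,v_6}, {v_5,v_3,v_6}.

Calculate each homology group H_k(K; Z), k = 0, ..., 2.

H_0 = Z^2,  H_1 = 0,  H_2 = Z^2.

We work with the vertex ordering v_0 < v_1 < v_2 < v_3 < v_4 < v_5 < v_6 < v_7 < v_8. The simplices of K, each written with vertices in increasing order, are:

  0-simplices (9): [v_0], [v_1], [v_2], [v_3], [v_4], [v_5], [v_6], [v_7], [v_8]
  1-simplices (15): (15 of them)
  2-simplices (10): [v_0,v_1,v_7], [v_0,v_1,v_8], [v_0,v_7,v_8], [v_1,v_7,v_8], [v_2,v_3,v_4], [v_2,v_3,v_6], [v_2,v_4,v_5], [v_2,v_5,v_6], [v_3,v_4,v_5], [v_3,v_5,v_6]

Hence C_0 ≅ Z^9, C_1 ≅ Z^15, C_2 ≅ Z^10.

Boundary ∂_1: C_1 → C_0 is given by ∂[p,q] = [q] − [p]. For instance
  ∂[v_0,v_7] = [v_7] − [v_0].
The resulting 9×15 matrix has rank 7, and its Smith normal form has invariant factors (1,1,1,1,1,1,1).

Boundary ∂_2: C_2 → C_1 sends each 2-simplex [p,q,r] to [q,r] − [p,r] + [p,q]. For instance
  ∂[v_2,v_3,v_6] = [v_3,v_6] − [v_2,v_6] + [v_2,v_3],
  ∂[v_2,v_5,v_6] = [v_5,v_6] − [v_2,v_6] + [v_2,v_5].
As a 15×10 matrix over Z this has rank 8, with invariant factors (1,1,1,1,1,1,1,1).

Computing H_k = (kernel of ∂_k) / (image of ∂_{k+1}):

  H_0: rank C_0 − rank ∂_1 = 9 − 7 = 2, and the invariant factors of ∂_1 are all 1, so H_0 ≅ Z^2.
  H_1: rank ker ∂_1 − rank ∂_2 = (15 − 7) − 8 = 0, and the invariant factors of ∂_2 are all 1, so H_1 ≅ 0.
  H_2: rank ker ∂_2 − rank ∂_3 = (10 − 8) − 0 = 2, and there is no ∂_3, so H_2 ≅ Z^2.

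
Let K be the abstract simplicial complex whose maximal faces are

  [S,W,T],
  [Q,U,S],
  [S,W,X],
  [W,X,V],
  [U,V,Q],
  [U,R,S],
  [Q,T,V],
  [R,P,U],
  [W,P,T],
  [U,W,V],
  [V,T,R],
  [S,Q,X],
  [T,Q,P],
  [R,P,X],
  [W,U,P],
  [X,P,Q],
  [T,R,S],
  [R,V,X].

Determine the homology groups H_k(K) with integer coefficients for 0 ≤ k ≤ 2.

Take the total order P < Q < R < S < T < U < V < W < X on the vertex set. Then K (dimension 2) consists of the simplices:

  0-simplices (9): P, Q, R, S, T, U, V, W, X
  1-simplices (27): PQ, PR, PT, PU, PW, PX, QS, QT, QU, QV, QX, RS, RT, RU, RV, RX, ST, SU, SW, SX, TV, TW, UV, UW, VW, VX, WX
  2-simplices (18): PQT, PQX, PRU, PRX, PTW, PUW, QSU, QSX, QTV, QUV, RST, RSU, RTV, RVX, STW, SWX, UVW, VWX

giving chain groups C_0 ≅ Z^9, C_1 ≅ Z^27, C_2 ≅ Z^18.

The boundary map ∂_1: C_1 → C_0 is given by ∂[p,q] = [q] − [p].
As a 9×27 matrix over Z this has rank 8, with invariant factors (1,1,1,1,1,1,1,1).

Boundary ∂_2: C_2 → C_1 sends each 2-simplex [p,q,r] to [q,r] − [p,r] + [p,q]. For instance
  ∂PQX = QX − PX + PQ,
  ∂RVX = VX − RX + RV.
The resulting 27×18 matrix has rank 17, and its Smith normal form has invariant factors (1,1,1,1,1,1,1,1,1,1,1,1,1,1,1,1,1).

Computing H_k = (kernel of ∂_k) / (image of ∂_{k+1}):

  H_0: rank C_0 − rank ∂_1 = 9 − 8 = 1, and the invariant factors of ∂_1 are all 1, so H_0 = Z.
  H_1: rank ker ∂_1 − rank ∂_2 = (27 − 8) − 17 = 2, and the invariant factors of ∂_2 are all 1, so H_1 = Z^2.
  H_2: rank ker ∂_2 − rank ∂_3 = (18 − 17) − 0 = 1, and there is no ∂_3, so H_2 = Z.

As a check, the Euler characteristic is 9 − 27 + 18 = 0, which agrees with 1 − 2 + 1 = 0.

H_0 = Z,  H_1 = Z^2,  H_2 = Z.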